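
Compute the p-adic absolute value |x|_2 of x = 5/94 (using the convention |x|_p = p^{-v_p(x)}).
|5/94|_2 = 2

Step 1 — compute v_2(x) by factoring powers of 2 out of the numerator and denominator: v_2(5/94) = -1. Step 2 — apply |x|_p = p^{-v_p(x)} = 2^{1} = 2.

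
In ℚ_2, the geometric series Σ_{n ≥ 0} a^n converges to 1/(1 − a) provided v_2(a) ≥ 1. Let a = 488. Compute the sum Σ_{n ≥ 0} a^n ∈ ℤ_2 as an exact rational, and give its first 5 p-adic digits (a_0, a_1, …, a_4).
Σ a^n = 1/(1 − a) = -1/487;  first 5 digits = (1, 0, 0, 1, 0)

v_2(a) = 3 ≥ 1, so the series converges in ℤ_2 to 1/(1 − a) = 1/(1 − 488) = -1/487. Expand this rational in ℤ_2: compute digits iteratively via d_i = x_i mod 2, x_{i+1} = (x_i − d_i)/2. The first 5 digits are (1, 0, 0, 1, 0).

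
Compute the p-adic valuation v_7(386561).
v_7(386561) = 5

v_7(n) is the largest exponent k such that 7^k divides n. Factor out: 386561 = 7^5 · 23. (Sign doesn't affect v_p.) So v_7(386561) = 5.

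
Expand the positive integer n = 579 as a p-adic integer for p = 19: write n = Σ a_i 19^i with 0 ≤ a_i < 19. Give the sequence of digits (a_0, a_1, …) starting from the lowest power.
(a_0, a_1, …) = (9, 11, 1)

Repeated division by 19 gives the digits low-to-high: 579 = 9 + 11·19^1 + 1·19^2. Digit sequence: (9, 11, 1).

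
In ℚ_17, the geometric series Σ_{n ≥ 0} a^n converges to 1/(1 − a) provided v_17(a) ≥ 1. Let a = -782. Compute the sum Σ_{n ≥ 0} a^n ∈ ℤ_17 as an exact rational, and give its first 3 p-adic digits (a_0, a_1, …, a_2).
Σ a^n = 1/(1 − a) = 1/783;  first 3 digits = (1, 5, 5)

v_17(a) = 1 ≥ 1, so the series converges in ℤ_17 to 1/(1 − a) = 1/(1 − (-782)) = 1/783. Expand this rational in ℤ_17: compute digits iteratively via d_i = x_i mod 17, x_{i+1} = (x_i − d_i)/17. The first 3 digits are (1, 5, 5).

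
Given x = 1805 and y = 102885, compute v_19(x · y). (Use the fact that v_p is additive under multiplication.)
v_19(185707425) = 5

v_p(x) = 2 (factor: 1805 = 19^2 · 5); v_p(y) = 3 (factor: 102885 = 19^3 · 15). Additivity: v_p(xy) = v_p(x) + v_p(y) = 2 + 3 = 5. (Direct check: xy = 185707425 = 19^5 · (75).)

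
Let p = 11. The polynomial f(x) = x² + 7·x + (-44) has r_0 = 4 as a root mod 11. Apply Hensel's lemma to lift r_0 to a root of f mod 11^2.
r_1 = 4 (mod 121)

Hensel: r_{i+1} = r_i − f(r_i)·(f′(r_i))^{-1} mod 11^{i+2}, f′(x) = 2x + 7. Iterate:
  r_0 = 4 (mod 11)
  r_1 = 4 (mod 121)
Final: r = 4 satisfies f(r) ≡ 0 mod 11^2.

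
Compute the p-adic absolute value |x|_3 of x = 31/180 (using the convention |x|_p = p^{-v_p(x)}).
|31/180|_3 = 9

Step 1 — compute v_3(x) by factoring powers of 3 out of the numerator and denominator: v_3(31/180) = -2. Step 2 — apply |x|_p = p^{-v_p(x)} = 3^{2} = 9.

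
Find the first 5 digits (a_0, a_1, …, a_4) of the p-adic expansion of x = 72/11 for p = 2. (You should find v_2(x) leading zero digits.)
(a_0, …, a_4) = (0, 0, 0, 1, 1)

v_2(72/11) = 3, so a_0 = ... = a_2 = 0. Factor out: x = 2^3 · u with u = 9/11 a unit in ℤ_2. Expand u iteratively via a_{v+i} = u_i mod 2, u_{i+1} = (u_i − a_{v+i})/2:
  u_0 = 9/11;  a_3 = 1;  u_1 = (u_0 − 1)/2 = -1/11
  u_1 = -1/11;  a_4 = 1;  u_2 = (u_1 − 1)/2 = -6/11
Digits: (0, 0, 0, 1, 1).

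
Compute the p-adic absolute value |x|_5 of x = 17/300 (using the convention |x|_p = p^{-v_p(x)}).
|17/300|_5 = 25

Step 1 — compute v_5(x) by factoring powers of 5 out of the numerator and denominator: v_5(17/300) = -2. Step 2 — apply |x|_p = p^{-v_p(x)} = 5^{2} = 25.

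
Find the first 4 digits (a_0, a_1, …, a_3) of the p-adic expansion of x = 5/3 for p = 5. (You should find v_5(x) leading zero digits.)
(a_0, …, a_3) = (0, 2, 3, 1)

v_5(5/3) = 1, so a_0 = ... = a_0 = 0. Factor out: x = 5^1 · u with u = 1/3 a unit in ℤ_5. Expand u iteratively via a_{v+i} = u_i mod 5, u_{i+1} = (u_i − a_{v+i})/5:
  u_0 = 1/3;  a_1 = 2;  u_1 = (u_0 − 2)/5 = -1/3
  u_1 = -1/3;  a_2 = 3;  u_2 = (u_1 − 3)/5 = -2/3
  u_2 = -2/3;  a_3 = 1;  u_3 = (u_2 − 1)/5 = -1/3
Digits: (0, 2, 3, 1).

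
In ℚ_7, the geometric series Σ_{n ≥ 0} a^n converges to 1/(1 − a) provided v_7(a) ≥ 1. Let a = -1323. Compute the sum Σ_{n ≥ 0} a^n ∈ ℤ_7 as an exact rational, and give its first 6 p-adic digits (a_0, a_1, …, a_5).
Σ a^n = 1/(1 − a) = 1/1324;  first 6 digits = (1, 0, 1, 3, 0, 6)

v_7(a) = 2 ≥ 1, so the series converges in ℤ_7 to 1/(1 − a) = 1/(1 − (-1323)) = 1/1324. Expand this rational in ℤ_7: compute digits iteratively via d_i = x_i mod 7, x_{i+1} = (x_i − d_i)/7. The first 6 digits are (1, 0, 1, 3, 0, 6).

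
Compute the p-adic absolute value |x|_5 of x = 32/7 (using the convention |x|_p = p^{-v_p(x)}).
|32/7|_5 = 1

Step 1 — compute v_5(x) by factoring powers of 5 out of the numerator and denominator: v_5(32/7) = 0. Step 2 — apply |x|_p = p^{-v_p(x)} = 5^{0} = 1.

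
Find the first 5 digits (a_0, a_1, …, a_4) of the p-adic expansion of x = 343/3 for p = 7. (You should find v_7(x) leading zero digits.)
(a_0, …, a_4) = (0, 0, 0, 5, 4)

v_7(343/3) = 3, so a_0 = ... = a_2 = 0. Factor out: x = 7^3 · u with u = 1/3 a unit in ℤ_7. Expand u iteratively via a_{v+i} = u_i mod 7, u_{i+1} = (u_i − a_{v+i})/7:
  u_0 = 1/3;  a_3 = 5;  u_1 = (u_0 − 5)/7 = -2/3
  u_1 = -2/3;  a_4 = 4;  u_2 = (u_1 − 4)/7 = -2/3
Digits: (0, 0, 0, 5, 4).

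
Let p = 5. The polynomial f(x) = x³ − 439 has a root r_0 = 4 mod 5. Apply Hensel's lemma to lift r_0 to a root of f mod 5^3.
r_2 = 4 (mod 125)

Hensel: r_{i+1} = r_i − f(r_i)/f′(r_i) mod 5^{i+2}, where f′(x) = 3x². Iterate:
  r_0 = 4 (mod 5)
  r_1 = 4 (mod 25)
  r_2 = 4 (mod 125)
Final: r = 4 with f(r) ≡ 0 mod 5^3.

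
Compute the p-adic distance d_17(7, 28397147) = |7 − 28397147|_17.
d_17(7, 28397147) = 1/1419857

Step 1 — x − y = 7 − 28397147 = -28397140. Step 2 — v_17(-28397140) = 5 (factor: -28397140 = −(17^5 · 20); the sign does not affect v_p). Step 3 — |x − y|_17 = 17^{-5} = 1/1419857.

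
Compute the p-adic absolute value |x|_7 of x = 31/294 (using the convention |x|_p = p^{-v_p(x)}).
|31/294|_7 = 49

Step 1 — compute v_7(x) by factoring powers of 7 out of the numerator and denominator: v_7(31/294) = -2. Step 2 — apply |x|_p = p^{-v_p(x)} = 7^{2} = 49.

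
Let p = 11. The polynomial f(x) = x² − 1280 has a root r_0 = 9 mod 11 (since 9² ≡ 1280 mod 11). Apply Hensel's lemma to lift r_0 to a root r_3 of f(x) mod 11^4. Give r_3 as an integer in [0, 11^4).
r_3 = 2825 (mod 14641)

Hensel's recurrence: r_{i+1} = r_i − f(r_i)·(f′(r_i))^{-1} mod 11^{i+2}, with f′(x) = 2x. Iterate:
  r_0 = 9 (mod 11)
  r_1 = 42 (mod 121)
  r_2 = 163 (mod 1331)
  r_3 = 2825 (mod 14641)
Final: r_3 = 2825, and one checks f(r_3) ≡ 0 mod 11^4.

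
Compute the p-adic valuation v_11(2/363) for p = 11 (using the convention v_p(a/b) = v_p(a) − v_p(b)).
v_11(2/363) = -2

Factor powers of 11 from the numerator and denominator of the reduced fraction: 2 = 11^0 · 2 and 363 = 11^2 · 3. Apply v_p(a/b) = v_p(a) − v_p(b): v_11(2/363) = 0 − 2 = -2.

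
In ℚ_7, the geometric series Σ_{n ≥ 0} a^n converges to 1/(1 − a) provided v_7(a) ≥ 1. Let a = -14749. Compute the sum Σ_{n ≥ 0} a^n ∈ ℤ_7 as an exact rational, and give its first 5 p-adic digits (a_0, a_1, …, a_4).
Σ a^n = 1/(1 − a) = 1/14750;  first 5 digits = (1, 0, 0, 6, 0)

v_7(a) = 3 ≥ 1, so the series converges in ℤ_7 to 1/(1 − a) = 1/(1 − (-14749)) = 1/14750. Expand this rational in ℤ_7: compute digits iteratively via d_i = x_i mod 7, x_{i+1} = (x_i − d_i)/7. The first 5 digits are (1, 0, 0, 6, 0).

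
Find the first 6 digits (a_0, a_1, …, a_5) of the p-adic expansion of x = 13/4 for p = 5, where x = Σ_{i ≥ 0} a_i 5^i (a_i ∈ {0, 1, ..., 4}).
(a_0, …, a_5) = (2, 4, 3, 3, 3, 3)

v_5(13/4) = 0 (numerator and denominator both coprime to 5), so x ∈ ℤ_5^×. Compute digits iteratively via a_i = x_i mod 5, x_{i+1} = (x_i − a_i)/5, with x_0 = x:
  x_0 = 13/4;  a_0 = 2;  x_1 = (x_0 − 2)/5 = 1/4
  x_1 = 1/4;  a_1 = 4;  x_2 = (x_1 − 4)/5 = -3/4
  x_2 = -3/4;  a_2 = 3;  x_3 = (x_2 − 3)/5 = -3/4
  x_3 = -3/4;  a_3 = 3;  x_4 = (x_3 − 3)/5 = -3/4
  x_4 = -3/4;  a_4 = 3;  x_5 = (x_4 − 3)/5 = -3/4
  x_5 = -3/4;  a_5 = 3;  x_6 = (x_5 − 3)/5 = -3/4
Digits: (2, 4, 3, 3, 3, 3).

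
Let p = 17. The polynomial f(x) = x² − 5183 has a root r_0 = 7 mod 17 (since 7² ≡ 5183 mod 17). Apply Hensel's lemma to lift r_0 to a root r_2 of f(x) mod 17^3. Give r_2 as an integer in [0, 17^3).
r_2 = 415 (mod 4913)

Hensel's recurrence: r_{i+1} = r_i − f(r_i)·(f′(r_i))^{-1} mod 17^{i+2}, with f′(x) = 2x. Iterate:
  r_0 = 7 (mod 17)
  r_1 = 126 (mod 289)
  r_2 = 415 (mod 4913)
Final: r_2 = 415, and one checks f(r_2) ≡ 0 mod 17^3.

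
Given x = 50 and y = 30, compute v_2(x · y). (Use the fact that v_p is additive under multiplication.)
v_2(1500) = 2

v_p(x) = 1 (factor: 50 = 2^1 · 25); v_p(y) = 1 (factor: 30 = 2^1 · 15). Additivity: v_p(xy) = v_p(x) + v_p(y) = 1 + 1 = 2. (Direct check: xy = 1500 = 2^2 · (375).)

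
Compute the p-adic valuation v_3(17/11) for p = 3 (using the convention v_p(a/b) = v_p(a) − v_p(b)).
v_3(17/11) = 0

Factor powers of 3 from the numerator and denominator of the reduced fraction: 17 = 3^0 · 17 and 11 = 3^0 · 11. Apply v_p(a/b) = v_p(a) − v_p(b): v_3(17/11) = 0 − 0 = 0.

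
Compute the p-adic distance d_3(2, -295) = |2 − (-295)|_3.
d_3(2, -295) = 1/27

Step 1 — x − y = 2 − (-295) = 297. Step 2 — v_3(297) = 3 (factor: 297 = (3^3 · 11); the sign does not affect v_p). Step 3 — |x − y|_3 = 3^{-3} = 1/27.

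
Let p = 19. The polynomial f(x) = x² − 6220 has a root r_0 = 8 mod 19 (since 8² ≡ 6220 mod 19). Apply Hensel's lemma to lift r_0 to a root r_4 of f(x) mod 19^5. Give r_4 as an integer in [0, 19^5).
r_4 = 2239044 (mod 2476099)

Hensel's recurrence: r_{i+1} = r_i − f(r_i)·(f′(r_i))^{-1} mod 19^{i+2}, with f′(x) = 2x. Iterate:
  r_0 = 8 (mod 19)
  r_1 = 122 (mod 361)
  r_2 = 3010 (mod 6859)
  r_3 = 23587 (mod 130321)
  r_4 = 2239044 (mod 2476099)
Final: r_4 = 2239044, and one checks f(r_4) ≡ 0 mod 19^5.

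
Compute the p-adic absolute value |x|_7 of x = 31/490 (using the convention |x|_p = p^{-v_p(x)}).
|31/490|_7 = 49

Step 1 — compute v_7(x) by factoring powers of 7 out of the numerator and denominator: v_7(31/490) = -2. Step 2 — apply |x|_p = p^{-v_p(x)} = 7^{2} = 49.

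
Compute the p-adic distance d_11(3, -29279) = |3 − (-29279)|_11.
d_11(3, -29279) = 1/14641

Step 1 — x − y = 3 − (-29279) = 29282. Step 2 — v_11(29282) = 4 (factor: 29282 = (11^4 · 2); the sign does not affect v_p). Step 3 — |x − y|_11 = 11^{-4} = 1/14641.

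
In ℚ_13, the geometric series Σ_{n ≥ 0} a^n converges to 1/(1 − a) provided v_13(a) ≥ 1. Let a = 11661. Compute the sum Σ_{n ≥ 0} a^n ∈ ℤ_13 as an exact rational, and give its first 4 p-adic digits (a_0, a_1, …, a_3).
Σ a^n = 1/(1 − a) = -1/11660;  first 4 digits = (1, 0, 4, 5)

v_13(a) = 2 ≥ 1, so the series converges in ℤ_13 to 1/(1 − a) = 1/(1 − 11661) = -1/11660. Expand this rational in ℤ_13: compute digits iteratively via d_i = x_i mod 13, x_{i+1} = (x_i − d_i)/13. The first 4 digits are (1, 0, 4, 5).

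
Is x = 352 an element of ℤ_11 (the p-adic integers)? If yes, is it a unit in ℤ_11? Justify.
x ∈ ℤ_11 but not a unit; v_11(x) = 1 > 0

ℤ_11 = {x ∈ ℚ_11 : v_11(x) ≥ 0} and ℤ_11^× = {x ∈ ℤ_11 : v_11(x) = 0}. Here v_11(352) = v_11(num) − v_11(den) = 1; compare against these criteria.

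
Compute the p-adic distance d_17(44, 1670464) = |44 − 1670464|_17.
d_17(44, 1670464) = 1/83521

Step 1 — x − y = 44 − 1670464 = -1670420. Step 2 — v_17(-1670420) = 4 (factor: -1670420 = −(17^4 · 20); the sign does not affect v_p). Step 3 — |x − y|_17 = 17^{-4} = 1/83521.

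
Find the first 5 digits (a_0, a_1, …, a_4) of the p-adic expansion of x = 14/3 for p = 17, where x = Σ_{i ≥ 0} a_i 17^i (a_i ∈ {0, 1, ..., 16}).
(a_0, …, a_4) = (16, 5, 11, 5, 11)

v_17(14/3) = 0 (numerator and denominator both coprime to 17), so x ∈ ℤ_17^×. Compute digits iteratively via a_i = x_i mod 17, x_{i+1} = (x_i − a_i)/17, with x_0 = x:
  x_0 = 14/3;  a_0 = 16;  x_1 = (x_0 − 16)/17 = -2/3
  x_1 = -2/3;  a_1 = 5;  x_2 = (x_1 − 5)/17 = -1/3
  x_2 = -1/3;  a_2 = 11;  x_3 = (x_2 − 11)/17 = -2/3
  x_3 = -2/3;  a_3 = 5;  x_4 = (x_3 − 5)/17 = -1/3
  x_4 = -1/3;  a_4 = 11;  x_5 = (x_4 − 11)/17 = -2/3
Digits: (16, 5, 11, 5, 11).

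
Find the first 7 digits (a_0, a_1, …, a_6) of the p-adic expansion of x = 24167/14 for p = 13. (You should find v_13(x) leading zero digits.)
(a_0, …, a_6) = (0, 0, 0, 11, 2, 10, 2)

v_13(24167/14) = 3, so a_0 = ... = a_2 = 0. Factor out: x = 13^3 · u with u = 11/14 a unit in ℤ_13. Expand u iteratively via a_{v+i} = u_i mod 13, u_{i+1} = (u_i − a_{v+i})/13:
  u_0 = 11/14;  a_3 = 11;  u_1 = (u_0 − 11)/13 = -11/14
  u_1 = -11/14;  a_4 = 2;  u_2 = (u_1 − 2)/13 = -3/14
  u_2 = -3/14;  a_5 = 10;  u_3 = (u_2 − 10)/13 = -11/14
  u_3 = -11/14;  a_6 = 2;  u_4 = (u_3 − 2)/13 = -3/14
Digits: (0, 0, 0, 11, 2, 10, 2).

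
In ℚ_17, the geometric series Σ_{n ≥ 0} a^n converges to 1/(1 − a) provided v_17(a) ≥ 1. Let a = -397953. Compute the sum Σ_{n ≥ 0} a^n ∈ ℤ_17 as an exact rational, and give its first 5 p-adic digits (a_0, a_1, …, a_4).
Σ a^n = 1/(1 − a) = 1/397954;  first 5 digits = (1, 0, 0, 4, 12)

v_17(a) = 3 ≥ 1, so the series converges in ℤ_17 to 1/(1 − a) = 1/(1 − (-397953)) = 1/397954. Expand this rational in ℤ_17: compute digits iteratively via d_i = x_i mod 17, x_{i+1} = (x_i − d_i)/17. The first 5 digits are (1, 0, 0, 4, 12).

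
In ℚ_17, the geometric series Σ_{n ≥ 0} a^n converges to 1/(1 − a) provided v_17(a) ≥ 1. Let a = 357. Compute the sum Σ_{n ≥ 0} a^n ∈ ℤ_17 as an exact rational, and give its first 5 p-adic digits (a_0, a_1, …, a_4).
Σ a^n = 1/(1 − a) = -1/356;  first 5 digits = (1, 4, 0, 5, 3)

v_17(a) = 1 ≥ 1, so the series converges in ℤ_17 to 1/(1 − a) = 1/(1 − 357) = -1/356. Expand this rational in ℤ_17: compute digits iteratively via d_i = x_i mod 17, x_{i+1} = (x_i − d_i)/17. The first 5 digits are (1, 4, 0, 5, 3).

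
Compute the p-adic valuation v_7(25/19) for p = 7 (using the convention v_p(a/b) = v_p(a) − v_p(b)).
v_7(25/19) = 0

Factor powers of 7 from the numerator and denominator of the reduced fraction: 25 = 7^0 · 25 and 19 = 7^0 · 19. Apply v_p(a/b) = v_p(a) − v_p(b): v_7(25/19) = 0 − 0 = 0.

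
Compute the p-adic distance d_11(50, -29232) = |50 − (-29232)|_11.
d_11(50, -29232) = 1/14641

Step 1 — x − y = 50 − (-29232) = 29282. Step 2 — v_11(29282) = 4 (factor: 29282 = (11^4 · 2); the sign does not affect v_p). Step 3 — |x − y|_11 = 11^{-4} = 1/14641.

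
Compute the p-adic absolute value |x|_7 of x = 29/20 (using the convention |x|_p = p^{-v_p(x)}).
|29/20|_7 = 1

Step 1 — compute v_7(x) by factoring powers of 7 out of the numerator and denominator: v_7(29/20) = 0. Step 2 — apply |x|_p = p^{-v_p(x)} = 7^{0} = 1.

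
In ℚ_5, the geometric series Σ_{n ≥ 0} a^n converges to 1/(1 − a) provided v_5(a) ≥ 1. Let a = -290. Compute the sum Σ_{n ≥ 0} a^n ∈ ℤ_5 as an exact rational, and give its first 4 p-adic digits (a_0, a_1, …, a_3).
Σ a^n = 1/(1 − a) = 1/291;  first 4 digits = (1, 2, 2, 3)

v_5(a) = 1 ≥ 1, so the series converges in ℤ_5 to 1/(1 − a) = 1/(1 − (-290)) = 1/291. Expand this rational in ℤ_5: compute digits iteratively via d_i = x_i mod 5, x_{i+1} = (x_i − d_i)/5. The first 4 digits are (1, 2, 2, 3).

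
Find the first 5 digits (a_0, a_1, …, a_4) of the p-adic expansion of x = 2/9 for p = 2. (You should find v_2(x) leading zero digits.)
(a_0, …, a_4) = (0, 1, 0, 0, 1)

v_2(2/9) = 1, so a_0 = ... = a_0 = 0. Factor out: x = 2^1 · u with u = 1/9 a unit in ℤ_2. Expand u iteratively via a_{v+i} = u_i mod 2, u_{i+1} = (u_i − a_{v+i})/2:
  u_0 = 1/9;  a_1 = 1;  u_1 = (u_0 − 1)/2 = -4/9
  u_1 = -4/9;  a_2 = 0;  u_2 = (u_1 − 0)/2 = -2/9
  u_2 = -2/9;  a_3 = 0;  u_3 = (u_2 − 0)/2 = -1/9
  u_3 = -1/9;  a_4 = 1;  u_4 = (u_3 − 1)/2 = -5/9
Digits: (0, 1, 0, 0, 1).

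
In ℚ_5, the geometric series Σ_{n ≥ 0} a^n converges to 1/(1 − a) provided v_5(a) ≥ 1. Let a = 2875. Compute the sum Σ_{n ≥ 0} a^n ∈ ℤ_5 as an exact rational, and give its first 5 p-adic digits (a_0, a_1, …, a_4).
Σ a^n = 1/(1 − a) = -1/2874;  first 5 digits = (1, 0, 0, 3, 4)

v_5(a) = 3 ≥ 1, so the series converges in ℤ_5 to 1/(1 − a) = 1/(1 − 2875) = -1/2874. Expand this rational in ℤ_5: compute digits iteratively via d_i = x_i mod 5, x_{i+1} = (x_i − d_i)/5. The first 5 digits are (1, 0, 0, 3, 4).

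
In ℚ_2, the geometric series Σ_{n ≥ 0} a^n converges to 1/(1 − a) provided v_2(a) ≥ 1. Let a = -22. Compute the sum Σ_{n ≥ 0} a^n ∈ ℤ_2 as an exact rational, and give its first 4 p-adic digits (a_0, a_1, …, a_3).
Σ a^n = 1/(1 − a) = 1/23;  first 4 digits = (1, 1, 1, 0)

v_2(a) = 1 ≥ 1, so the series converges in ℤ_2 to 1/(1 − a) = 1/(1 − (-22)) = 1/23. Expand this rational in ℤ_2: compute digits iteratively via d_i = x_i mod 2, x_{i+1} = (x_i − d_i)/2. The first 4 digits are (1, 1, 1, 0).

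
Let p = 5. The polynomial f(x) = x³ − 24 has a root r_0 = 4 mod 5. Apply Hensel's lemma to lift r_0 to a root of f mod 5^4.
r_3 = 424 (mod 625)

Hensel: r_{i+1} = r_i − f(r_i)/f′(r_i) mod 5^{i+2}, where f′(x) = 3x². Iterate:
  r_0 = 4 (mod 5)
  r_1 = 24 (mod 25)
  r_2 = 49 (mod 125)
  r_3 = 424 (mod 625)
Final: r = 424 with f(r) ≡ 0 mod 5^4.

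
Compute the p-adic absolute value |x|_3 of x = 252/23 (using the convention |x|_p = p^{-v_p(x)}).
|252/23|_3 = 1/9

Step 1 — compute v_3(x) by factoring powers of 3 out of the numerator and denominator: v_3(252/23) = 2. Step 2 — apply |x|_p = p^{-v_p(x)} = 3^{-2} = 1/9.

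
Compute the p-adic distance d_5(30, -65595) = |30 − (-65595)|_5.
d_5(30, -65595) = 1/3125

Step 1 — x − y = 30 − (-65595) = 65625. Step 2 — v_5(65625) = 5 (factor: 65625 = (5^5 · 21); the sign does not affect v_p). Step 3 — |x − y|_5 = 5^{-5} = 1/3125.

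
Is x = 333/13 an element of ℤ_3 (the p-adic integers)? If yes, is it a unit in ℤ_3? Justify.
x ∈ ℤ_3 but not a unit; v_3(x) = 2 > 0

ℤ_3 = {x ∈ ℚ_3 : v_3(x) ≥ 0} and ℤ_3^× = {x ∈ ℤ_3 : v_3(x) = 0}. Here v_3(333/13) = v_3(num) − v_3(den) = 2; compare against these criteria.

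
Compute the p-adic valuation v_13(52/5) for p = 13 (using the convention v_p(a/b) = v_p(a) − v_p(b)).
v_13(52/5) = 1

Factor powers of 13 from the numerator and denominator of the reduced fraction: 52 = 13^1 · 4 and 5 = 13^0 · 5. Apply v_p(a/b) = v_p(a) − v_p(b): v_13(52/5) = 1 − 0 = 1.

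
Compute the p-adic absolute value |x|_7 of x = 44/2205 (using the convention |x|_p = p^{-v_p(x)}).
|44/2205|_7 = 49

Step 1 — compute v_7(x) by factoring powers of 7 out of the numerator and denominator: v_7(44/2205) = -2. Step 2 — apply |x|_p = p^{-v_p(x)} = 7^{2} = 49.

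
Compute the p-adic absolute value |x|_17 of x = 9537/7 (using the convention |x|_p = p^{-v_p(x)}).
|9537/7|_17 = 1/289

Step 1 — compute v_17(x) by factoring powers of 17 out of the numerator and denominator: v_17(9537/7) = 2. Step 2 — apply |x|_p = p^{-v_p(x)} = 17^{-2} = 1/289.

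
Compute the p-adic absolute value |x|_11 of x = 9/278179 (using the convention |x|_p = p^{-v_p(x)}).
|9/278179|_11 = 14641

Step 1 — compute v_11(x) by factoring powers of 11 out of the numerator and denominator: v_11(9/278179) = -4. Step 2 — apply |x|_p = p^{-v_p(x)} = 11^{4} = 14641.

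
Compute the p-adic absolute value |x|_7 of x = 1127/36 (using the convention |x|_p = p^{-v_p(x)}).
|1127/36|_7 = 1/49

Step 1 — compute v_7(x) by factoring powers of 7 out of the numerator and denominator: v_7(1127/36) = 2. Step 2 — apply |x|_p = p^{-v_p(x)} = 7^{-2} = 1/49.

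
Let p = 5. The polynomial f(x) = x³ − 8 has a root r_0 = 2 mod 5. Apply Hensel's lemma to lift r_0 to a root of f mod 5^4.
r_3 = 2 (mod 625)

Hensel: r_{i+1} = r_i − f(r_i)/f′(r_i) mod 5^{i+2}, where f′(x) = 3x². Iterate:
  r_0 = 2 (mod 5)
  r_1 = 2 (mod 25)
  r_2 = 2 (mod 125)
  r_3 = 2 (mod 625)
Final: r = 2 with f(r) ≡ 0 mod 5^4.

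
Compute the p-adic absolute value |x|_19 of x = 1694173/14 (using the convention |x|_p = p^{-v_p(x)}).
|1694173/14|_19 = 1/130321

Step 1 — compute v_19(x) by factoring powers of 19 out of the numerator and denominator: v_19(1694173/14) = 4. Step 2 — apply |x|_p = p^{-v_p(x)} = 19^{-4} = 1/130321.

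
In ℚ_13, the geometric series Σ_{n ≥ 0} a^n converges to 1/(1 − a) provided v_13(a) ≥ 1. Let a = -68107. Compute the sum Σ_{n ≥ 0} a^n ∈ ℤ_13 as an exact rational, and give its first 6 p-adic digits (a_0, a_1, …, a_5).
Σ a^n = 1/(1 − a) = 1/68108;  first 6 digits = (1, 0, 0, 8, 10, 12)

v_13(a) = 3 ≥ 1, so the series converges in ℤ_13 to 1/(1 − a) = 1/(1 − (-68107)) = 1/68108. Expand this rational in ℤ_13: compute digits iteratively via d_i = x_i mod 13, x_{i+1} = (x_i − d_i)/13. The first 6 digits are (1, 0, 0, 8, 10, 12).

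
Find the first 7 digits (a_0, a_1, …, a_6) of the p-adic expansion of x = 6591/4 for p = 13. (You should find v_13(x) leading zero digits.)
(a_0, …, a_6) = (0, 0, 0, 4, 3, 3, 3)

v_13(6591/4) = 3, so a_0 = ... = a_2 = 0. Factor out: x = 13^3 · u with u = 3/4 a unit in ℤ_13. Expand u iteratively via a_{v+i} = u_i mod 13, u_{i+1} = (u_i − a_{v+i})/13:
  u_0 = 3/4;  a_3 = 4;  u_1 = (u_0 − 4)/13 = -1/4
  u_1 = -1/4;  a_4 = 3;  u_2 = (u_1 − 3)/13 = -1/4
  u_2 = -1/4;  a_5 = 3;  u_3 = (u_2 − 3)/13 = -1/4
  u_3 = -1/4;  a_6 = 3;  u_4 = (u_3 − 3)/13 = -1/4
Digits: (0, 0, 0, 4, 3, 3, 3).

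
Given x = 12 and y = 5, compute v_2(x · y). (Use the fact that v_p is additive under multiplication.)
v_2(60) = 2

v_p(x) = 2 (factor: 12 = 2^2 · 3); v_p(y) = 0 (factor: 5 = 2^0 · 5). Additivity: v_p(xy) = v_p(x) + v_p(y) = 2 + 0 = 2. (Direct check: xy = 60 = 2^2 · (15).)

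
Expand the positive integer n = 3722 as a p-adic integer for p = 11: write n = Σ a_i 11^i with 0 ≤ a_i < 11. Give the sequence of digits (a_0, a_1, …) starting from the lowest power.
(a_0, a_1, …) = (4, 8, 8, 2)

Repeated division by 11 gives the digits low-to-high: 3722 = 4 + 8·11^1 + 8·11^2 + 2·11^3. Digit sequence: (4, 8, 8, 2).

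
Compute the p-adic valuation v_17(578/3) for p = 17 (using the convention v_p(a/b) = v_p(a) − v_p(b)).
v_17(578/3) = 2

Factor powers of 17 from the numerator and denominator of the reduced fraction: 578 = 17^2 · 2 and 3 = 17^0 · 3. Apply v_p(a/b) = v_p(a) − v_p(b): v_17(578/3) = 2 − 0 = 2.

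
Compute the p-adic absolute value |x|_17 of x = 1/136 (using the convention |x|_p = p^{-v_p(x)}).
|1/136|_17 = 17

Step 1 — compute v_17(x) by factoring powers of 17 out of the numerator and denominator: v_17(1/136) = -1. Step 2 — apply |x|_p = p^{-v_p(x)} = 17^{1} = 17.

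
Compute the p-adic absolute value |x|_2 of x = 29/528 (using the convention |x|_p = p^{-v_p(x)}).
|29/528|_2 = 16

Step 1 — compute v_2(x) by factoring powers of 2 out of the numerator and denominator: v_2(29/528) = -4. Step 2 — apply |x|_p = p^{-v_p(x)} = 2^{4} = 16.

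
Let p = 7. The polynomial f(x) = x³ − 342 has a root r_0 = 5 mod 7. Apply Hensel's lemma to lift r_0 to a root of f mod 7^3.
r_2 = 19 (mod 343)

Hensel: r_{i+1} = r_i − f(r_i)/f′(r_i) mod 7^{i+2}, where f′(x) = 3x². Iterate:
  r_0 = 5 (mod 7)
  r_1 = 19 (mod 49)
  r_2 = 19 (mod 343)
Final: r = 19 with f(r) ≡ 0 mod 7^3.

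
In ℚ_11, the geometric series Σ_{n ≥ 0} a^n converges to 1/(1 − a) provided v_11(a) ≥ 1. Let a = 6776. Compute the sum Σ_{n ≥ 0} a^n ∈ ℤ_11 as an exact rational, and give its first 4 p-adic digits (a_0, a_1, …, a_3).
Σ a^n = 1/(1 − a) = -1/6775;  first 4 digits = (1, 0, 1, 5)

v_11(a) = 2 ≥ 1, so the series converges in ℤ_11 to 1/(1 − a) = 1/(1 − 6776) = -1/6775. Expand this rational in ℤ_11: compute digits iteratively via d_i = x_i mod 11, x_{i+1} = (x_i − d_i)/11. The first 4 digits are (1, 0, 1, 5).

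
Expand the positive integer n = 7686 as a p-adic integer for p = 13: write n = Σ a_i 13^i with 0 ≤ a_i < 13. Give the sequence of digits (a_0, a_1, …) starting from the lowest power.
(a_0, a_1, …) = (3, 6, 6, 3)

Repeated division by 13 gives the digits low-to-high: 7686 = 3 + 6·13^1 + 6·13^2 + 3·13^3. Digit sequence: (3, 6, 6, 3).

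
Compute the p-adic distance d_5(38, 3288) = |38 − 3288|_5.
d_5(38, 3288) = 1/125

Step 1 — x − y = 38 − 3288 = -3250. Step 2 — v_5(-3250) = 3 (factor: -3250 = −(5^3 · 26); the sign does not affect v_p). Step 3 — |x − y|_5 = 5^{-3} = 1/125.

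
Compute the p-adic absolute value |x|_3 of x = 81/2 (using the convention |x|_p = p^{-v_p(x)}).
|81/2|_3 = 1/81

Step 1 — compute v_3(x) by factoring powers of 3 out of the numerator and denominator: v_3(81/2) = 4. Step 2 — apply |x|_p = p^{-v_p(x)} = 3^{-4} = 1/81.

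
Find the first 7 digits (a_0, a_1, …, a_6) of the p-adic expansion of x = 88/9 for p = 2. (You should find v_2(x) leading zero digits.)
(a_0, …, a_6) = (0, 0, 0, 1, 1, 0, 0)

v_2(88/9) = 3, so a_0 = ... = a_2 = 0. Factor out: x = 2^3 · u with u = 11/9 a unit in ℤ_2. Expand u iteratively via a_{v+i} = u_i mod 2, u_{i+1} = (u_i − a_{v+i})/2:
  u_0 = 11/9;  a_3 = 1;  u_1 = (u_0 − 1)/2 = 1/9
  u_1 = 1/9;  a_4 = 1;  u_2 = (u_1 − 1)/2 = -4/9
  u_2 = -4/9;  a_5 = 0;  u_3 = (u_2 − 0)/2 = -2/9
  u_3 = -2/9;  a_6 = 0;  u_4 = (u_3 − 0)/2 = -1/9
Digits: (0, 0, 0, 1, 1, 0, 0).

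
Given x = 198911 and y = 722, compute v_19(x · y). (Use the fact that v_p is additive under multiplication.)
v_19(143613742) = 5

v_p(x) = 3 (factor: 198911 = 19^3 · 29); v_p(y) = 2 (factor: 722 = 19^2 · 2). Additivity: v_p(xy) = v_p(x) + v_p(y) = 3 + 2 = 5. (Direct check: xy = 143613742 = 19^5 · (58).)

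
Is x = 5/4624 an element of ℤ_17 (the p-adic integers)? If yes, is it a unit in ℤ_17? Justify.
x ∉ ℤ_17 (v_17(x) = -2 < 0)

ℤ_17 = {x ∈ ℚ_17 : v_17(x) ≥ 0} and ℤ_17^× = {x ∈ ℤ_17 : v_17(x) = 0}. Here v_17(5/4624) = v_17(num) − v_17(den) = -2; compare against these criteria.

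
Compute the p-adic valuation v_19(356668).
v_19(356668) = 3

v_19(n) is the largest exponent k such that 19^k divides n. Factor out: 356668 = 19^3 · 52. (Sign doesn't affect v_p.) So v_19(356668) = 3.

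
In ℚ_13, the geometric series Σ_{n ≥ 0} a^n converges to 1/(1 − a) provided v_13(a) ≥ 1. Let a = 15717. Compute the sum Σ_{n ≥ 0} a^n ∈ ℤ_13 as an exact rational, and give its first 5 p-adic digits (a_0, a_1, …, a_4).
Σ a^n = 1/(1 − a) = -1/15716;  first 5 digits = (1, 0, 2, 7, 4)

v_13(a) = 2 ≥ 1, so the series converges in ℤ_13 to 1/(1 − a) = 1/(1 − 15717) = -1/15716. Expand this rational in ℤ_13: compute digits iteratively via d_i = x_i mod 13, x_{i+1} = (x_i − d_i)/13. The first 5 digits are (1, 0, 2, 7, 4).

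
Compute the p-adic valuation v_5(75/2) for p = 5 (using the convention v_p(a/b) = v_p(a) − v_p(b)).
v_5(75/2) = 2

Factor powers of 5 from the numerator and denominator of the reduced fraction: 75 = 5^2 · 3 and 2 = 5^0 · 2. Apply v_p(a/b) = v_p(a) − v_p(b): v_5(75/2) = 2 − 0 = 2.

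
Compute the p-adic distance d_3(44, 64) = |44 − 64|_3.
d_3(44, 64) = 1

Step 1 — x − y = 44 − 64 = -20. Step 2 — v_3(-20) = 0 (factor: -20 = −(3^0 · 20); the sign does not affect v_p). Step 3 — |x − y|_3 = 3^{0} = 1.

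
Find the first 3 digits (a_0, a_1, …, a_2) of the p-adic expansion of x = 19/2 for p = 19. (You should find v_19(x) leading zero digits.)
(a_0, …, a_2) = (0, 10, 9)

v_19(19/2) = 1, so a_0 = ... = a_0 = 0. Factor out: x = 19^1 · u with u = 1/2 a unit in ℤ_19. Expand u iteratively via a_{v+i} = u_i mod 19, u_{i+1} = (u_i − a_{v+i})/19:
  u_0 = 1/2;  a_1 = 10;  u_1 = (u_0 − 10)/19 = -1/2
  u_1 = -1/2;  a_2 = 9;  u_2 = (u_1 − 9)/19 = -1/2
Digits: (0, 10, 9).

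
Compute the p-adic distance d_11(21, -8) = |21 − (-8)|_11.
d_11(21, -8) = 1

Step 1 — x − y = 21 − (-8) = 29. Step 2 — v_11(29) = 0 (factor: 29 = (11^0 · 29); the sign does not affect v_p). Step 3 — |x − y|_11 = 11^{0} = 1.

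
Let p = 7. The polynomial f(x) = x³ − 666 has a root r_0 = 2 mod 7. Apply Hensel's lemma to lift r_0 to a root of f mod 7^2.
r_1 = 16 (mod 49)

Hensel: r_{i+1} = r_i − f(r_i)/f′(r_i) mod 7^{i+2}, where f′(x) = 3x². Iterate:
  r_0 = 2 (mod 7)
  r_1 = 16 (mod 49)
Final: r = 16 with f(r) ≡ 0 mod 7^2.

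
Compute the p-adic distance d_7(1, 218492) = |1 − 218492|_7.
d_7(1, 218492) = 1/16807

Step 1 — x − y = 1 − 218492 = -218491. Step 2 — v_7(-218491) = 5 (factor: -218491 = −(7^5 · 13); the sign does not affect v_p). Step 3 — |x − y|_7 = 7^{-5} = 1/16807.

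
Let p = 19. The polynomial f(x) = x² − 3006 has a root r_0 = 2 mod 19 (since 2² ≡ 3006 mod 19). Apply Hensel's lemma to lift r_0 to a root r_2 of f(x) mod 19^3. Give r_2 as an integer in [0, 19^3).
r_2 = 5265 (mod 6859)

Hensel's recurrence: r_{i+1} = r_i − f(r_i)·(f′(r_i))^{-1} mod 19^{i+2}, with f′(x) = 2x. Iterate:
  r_0 = 2 (mod 19)
  r_1 = 211 (mod 361)
  r_2 = 5265 (mod 6859)
Final: r_2 = 5265, and one checks f(r_2) ≡ 0 mod 19^3.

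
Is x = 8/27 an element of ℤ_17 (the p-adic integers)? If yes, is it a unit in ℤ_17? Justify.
x ∈ ℤ_17^× (unit); v_17(x) = 0

ℤ_17 = {x ∈ ℚ_17 : v_17(x) ≥ 0} and ℤ_17^× = {x ∈ ℤ_17 : v_17(x) = 0}. Here v_17(8/27) = v_17(num) − v_17(den) = 0; compare against these criteria.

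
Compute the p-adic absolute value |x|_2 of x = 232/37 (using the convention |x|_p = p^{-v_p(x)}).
|232/37|_2 = 1/8

Step 1 — compute v_2(x) by factoring powers of 2 out of the numerator and denominator: v_2(232/37) = 3. Step 2 — apply |x|_p = p^{-v_p(x)} = 2^{-3} = 1/8.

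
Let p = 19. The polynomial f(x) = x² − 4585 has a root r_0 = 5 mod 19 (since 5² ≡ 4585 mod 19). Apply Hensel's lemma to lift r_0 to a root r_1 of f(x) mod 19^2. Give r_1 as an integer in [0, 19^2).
r_1 = 100 (mod 361)

Hensel's recurrence: r_{i+1} = r_i − f(r_i)·(f′(r_i))^{-1} mod 19^{i+2}, with f′(x) = 2x. Iterate:
  r_0 = 5 (mod 19)
  r_1 = 100 (mod 361)
Final: r_1 = 100, and one checks f(r_1) ≡ 0 mod 19^2.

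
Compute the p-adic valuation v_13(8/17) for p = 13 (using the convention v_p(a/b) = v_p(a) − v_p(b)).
v_13(8/17) = 0

Factor powers of 13 from the numerator and denominator of the reduced fraction: 8 = 13^0 · 8 and 17 = 13^0 · 17. Apply v_p(a/b) = v_p(a) − v_p(b): v_13(8/17) = 0 − 0 = 0.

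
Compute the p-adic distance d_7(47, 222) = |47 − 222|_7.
d_7(47, 222) = 1/7

Step 1 — x − y = 47 − 222 = -175. Step 2 — v_7(-175) = 1 (factor: -175 = −(7^1 · 25); the sign does not affect v_p). Step 3 — |x − y|_7 = 7^{-1} = 1/7.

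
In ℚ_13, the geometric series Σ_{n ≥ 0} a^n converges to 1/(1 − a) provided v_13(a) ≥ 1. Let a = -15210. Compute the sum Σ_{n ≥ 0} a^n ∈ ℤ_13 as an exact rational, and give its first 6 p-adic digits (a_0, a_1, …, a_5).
Σ a^n = 1/(1 − a) = 1/15211;  first 6 digits = (1, 0, 1, 6, 0, 12)

v_13(a) = 2 ≥ 1, so the series converges in ℤ_13 to 1/(1 − a) = 1/(1 − (-15210)) = 1/15211. Expand this rational in ℤ_13: compute digits iteratively via d_i = x_i mod 13, x_{i+1} = (x_i − d_i)/13. The first 6 digits are (1, 0, 1, 6, 0, 12).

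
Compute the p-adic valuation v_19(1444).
v_19(1444) = 2

v_19(n) is the largest exponent k such that 19^k divides n. Factor out: 1444 = 19^2 · 4. (Sign doesn't affect v_p.) So v_19(1444) = 2.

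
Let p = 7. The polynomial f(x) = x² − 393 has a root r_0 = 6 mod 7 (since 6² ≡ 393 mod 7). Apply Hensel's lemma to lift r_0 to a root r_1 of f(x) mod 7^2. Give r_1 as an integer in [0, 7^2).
r_1 = 48 (mod 49)

Hensel's recurrence: r_{i+1} = r_i − f(r_i)·(f′(r_i))^{-1} mod 7^{i+2}, with f′(x) = 2x. Iterate:
  r_0 = 6 (mod 7)
  r_1 = 48 (mod 49)
Final: r_1 = 48, and one checks f(r_1) ≡ 0 mod 7^2.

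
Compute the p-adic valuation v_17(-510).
v_17(-510) = 1

v_17(n) is the largest exponent k such that 17^k divides n. Factor out: -510 = -17^1 · 30. (Sign doesn't affect v_p.) So v_17(-510) = 1.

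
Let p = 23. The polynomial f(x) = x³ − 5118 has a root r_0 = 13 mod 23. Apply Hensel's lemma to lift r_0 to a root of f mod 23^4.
r_3 = 80168 (mod 279841)

Hensel: r_{i+1} = r_i − f(r_i)/f′(r_i) mod 23^{i+2}, where f′(x) = 3x². Iterate:
  r_0 = 13 (mod 23)
  r_1 = 289 (mod 529)
  r_2 = 7166 (mod 12167)
  r_3 = 80168 (mod 279841)
Final: r = 80168 with f(r) ≡ 0 mod 23^4.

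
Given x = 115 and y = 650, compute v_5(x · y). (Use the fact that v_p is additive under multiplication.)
v_5(74750) = 3

v_p(x) = 1 (factor: 115 = 5^1 · 23); v_p(y) = 2 (factor: 650 = 5^2 · 26). Additivity: v_p(xy) = v_p(x) + v_p(y) = 1 + 2 = 3. (Direct check: xy = 74750 = 5^3 · (598).)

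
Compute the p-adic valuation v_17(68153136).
v_17(68153136) = 5

v_17(n) is the largest exponent k such that 17^k divides n. Factor out: 68153136 = 17^5 · 48. (Sign doesn't affect v_p.) So v_17(68153136) = 5.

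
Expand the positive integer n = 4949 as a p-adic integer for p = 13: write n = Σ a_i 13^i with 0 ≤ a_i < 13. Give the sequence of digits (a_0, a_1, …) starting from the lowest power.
(a_0, a_1, …) = (9, 3, 3, 2)

Repeated division by 13 gives the digits low-to-high: 4949 = 9 + 3·13^1 + 3·13^2 + 2·13^3. Digit sequence: (9, 3, 3, 2).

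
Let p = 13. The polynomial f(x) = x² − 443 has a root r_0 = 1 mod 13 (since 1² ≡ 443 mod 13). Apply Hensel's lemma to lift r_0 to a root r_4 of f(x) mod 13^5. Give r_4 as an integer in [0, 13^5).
r_4 = 60386 (mod 371293)

Hensel's recurrence: r_{i+1} = r_i − f(r_i)·(f′(r_i))^{-1} mod 13^{i+2}, with f′(x) = 2x. Iterate:
  r_0 = 1 (mod 13)
  r_1 = 53 (mod 169)
  r_2 = 1067 (mod 2197)
  r_3 = 3264 (mod 28561)
  r_4 = 60386 (mod 371293)
Final: r_4 = 60386, and one checks f(r_4) ≡ 0 mod 13^5.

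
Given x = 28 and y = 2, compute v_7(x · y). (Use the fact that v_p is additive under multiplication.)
v_7(56) = 1

v_p(x) = 1 (factor: 28 = 7^1 · 4); v_p(y) = 0 (factor: 2 = 7^0 · 2). Additivity: v_p(xy) = v_p(x) + v_p(y) = 1 + 0 = 1. (Direct check: xy = 56 = 7^1 · (8).)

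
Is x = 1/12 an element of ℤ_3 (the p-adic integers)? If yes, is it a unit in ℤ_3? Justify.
x ∉ ℤ_3 (v_3(x) = -1 < 0)

ℤ_3 = {x ∈ ℚ_3 : v_3(x) ≥ 0} and ℤ_3^× = {x ∈ ℤ_3 : v_3(x) = 0}. Here v_3(1/12) = v_3(num) − v_3(den) = -1; compare against these criteria.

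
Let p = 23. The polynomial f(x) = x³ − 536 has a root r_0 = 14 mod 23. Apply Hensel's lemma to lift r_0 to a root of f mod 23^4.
r_3 = 9122 (mod 279841)

Hensel: r_{i+1} = r_i − f(r_i)/f′(r_i) mod 23^{i+2}, where f′(x) = 3x². Iterate:
  r_0 = 14 (mod 23)
  r_1 = 129 (mod 529)
  r_2 = 9122 (mod 12167)
  r_3 = 9122 (mod 279841)
Final: r = 9122 with f(r) ≡ 0 mod 23^4.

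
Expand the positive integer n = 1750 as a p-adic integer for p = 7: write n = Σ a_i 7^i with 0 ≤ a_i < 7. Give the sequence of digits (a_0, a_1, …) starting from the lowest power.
(a_0, a_1, …) = (0, 5, 0, 5)

Repeated division by 7 gives the digits low-to-high: 1750 = 5·7^1 + 5·7^3. Digit sequence: (0, 5, 0, 5).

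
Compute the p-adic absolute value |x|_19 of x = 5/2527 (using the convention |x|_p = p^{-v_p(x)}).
|5/2527|_19 = 361

Step 1 — compute v_19(x) by factoring powers of 19 out of the numerator and denominator: v_19(5/2527) = -2. Step 2 — apply |x|_p = p^{-v_p(x)} = 19^{2} = 361.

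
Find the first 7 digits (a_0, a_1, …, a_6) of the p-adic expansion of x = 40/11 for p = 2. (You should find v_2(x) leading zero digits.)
(a_0, …, a_6) = (0, 0, 0, 1, 1, 1, 1)

v_2(40/11) = 3, so a_0 = ... = a_2 = 0. Factor out: x = 2^3 · u with u = 5/11 a unit in ℤ_2. Expand u iteratively via a_{v+i} = u_i mod 2, u_{i+1} = (u_i − a_{v+i})/2:
  u_0 = 5/11;  a_3 = 1;  u_1 = (u_0 − 1)/2 = -3/11
  u_1 = -3/11;  a_4 = 1;  u_2 = (u_1 − 1)/2 = -7/11
  u_2 = -7/11;  a_5 = 1;  u_3 = (u_2 − 1)/2 = -9/11
  u_3 = -9/11;  a_6 = 1;  u_4 = (u_3 − 1)/2 = -10/11
Digits: (0, 0, 0, 1, 1, 1, 1).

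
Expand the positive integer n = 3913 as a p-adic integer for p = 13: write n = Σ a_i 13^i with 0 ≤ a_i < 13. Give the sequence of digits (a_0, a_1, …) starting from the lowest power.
(a_0, a_1, …) = (0, 2, 10, 1)

Repeated division by 13 gives the digits low-to-high: 3913 = 2·13^1 + 10·13^2 + 1·13^3. Digit sequence: (0, 2, 10, 1).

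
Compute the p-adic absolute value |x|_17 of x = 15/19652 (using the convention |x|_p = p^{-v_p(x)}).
|15/19652|_17 = 4913

Step 1 — compute v_17(x) by factoring powers of 17 out of the numerator and denominator: v_17(15/19652) = -3. Step 2 — apply |x|_p = p^{-v_p(x)} = 17^{3} = 4913.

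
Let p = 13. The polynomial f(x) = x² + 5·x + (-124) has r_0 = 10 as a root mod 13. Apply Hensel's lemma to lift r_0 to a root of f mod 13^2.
r_1 = 36 (mod 169)

Hensel: r_{i+1} = r_i − f(r_i)·(f′(r_i))^{-1} mod 13^{i+2}, f′(x) = 2x + 5. Iterate:
  r_0 = 10 (mod 13)
  r_1 = 36 (mod 169)
Final: r = 36 satisfies f(r) ≡ 0 mod 13^2.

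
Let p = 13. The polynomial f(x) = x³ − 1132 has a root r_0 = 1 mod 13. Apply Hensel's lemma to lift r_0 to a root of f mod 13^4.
r_3 = 14236 (mod 28561)

Hensel: r_{i+1} = r_i − f(r_i)/f′(r_i) mod 13^{i+2}, where f′(x) = 3x². Iterate:
  r_0 = 1 (mod 13)
  r_1 = 40 (mod 169)
  r_2 = 1054 (mod 2197)
  r_3 = 14236 (mod 28561)
Final: r = 14236 with f(r) ≡ 0 mod 13^4.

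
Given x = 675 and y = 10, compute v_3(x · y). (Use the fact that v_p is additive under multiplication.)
v_3(6750) = 3

v_p(x) = 3 (factor: 675 = 3^3 · 25); v_p(y) = 0 (factor: 10 = 3^0 · 10). Additivity: v_p(xy) = v_p(x) + v_p(y) = 3 + 0 = 3. (Direct check: xy = 6750 = 3^3 · (250).)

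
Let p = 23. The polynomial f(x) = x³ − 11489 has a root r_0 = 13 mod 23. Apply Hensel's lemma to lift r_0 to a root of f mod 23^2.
r_1 = 312 (mod 529)

Hensel: r_{i+1} = r_i − f(r_i)/f′(r_i) mod 23^{i+2}, where f′(x) = 3x². Iterate:
  r_0 = 13 (mod 23)
  r_1 = 312 (mod 529)
Final: r = 312 with f(r) ≡ 0 mod 23^2.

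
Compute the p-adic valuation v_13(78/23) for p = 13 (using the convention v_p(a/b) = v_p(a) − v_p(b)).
v_13(78/23) = 1

Factor powers of 13 from the numerator and denominator of the reduced fraction: 78 = 13^1 · 6 and 23 = 13^0 · 23. Apply v_p(a/b) = v_p(a) − v_p(b): v_13(78/23) = 1 − 0 = 1.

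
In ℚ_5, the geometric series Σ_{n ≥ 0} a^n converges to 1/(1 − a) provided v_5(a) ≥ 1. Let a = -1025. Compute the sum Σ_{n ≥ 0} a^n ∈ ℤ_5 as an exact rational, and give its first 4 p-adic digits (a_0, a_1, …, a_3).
Σ a^n = 1/(1 − a) = 1/1026;  first 4 digits = (1, 0, 4, 1)

v_5(a) = 2 ≥ 1, so the series converges in ℤ_5 to 1/(1 − a) = 1/(1 − (-1025)) = 1/1026. Expand this rational in ℤ_5: compute digits iteratively via d_i = x_i mod 5, x_{i+1} = (x_i − d_i)/5. The first 4 digits are (1, 0, 4, 1).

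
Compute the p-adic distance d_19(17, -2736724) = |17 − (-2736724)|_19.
d_19(17, -2736724) = 1/130321

Step 1 — x − y = 17 − (-2736724) = 2736741. Step 2 — v_19(2736741) = 4 (factor: 2736741 = (19^4 · 21); the sign does not affect v_p). Step 3 — |x − y|_19 = 19^{-4} = 1/130321.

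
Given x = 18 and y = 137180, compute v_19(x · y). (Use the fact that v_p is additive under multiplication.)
v_19(2469240) = 3

v_p(x) = 0 (factor: 18 = 19^0 · 18); v_p(y) = 3 (factor: 137180 = 19^3 · 20). Additivity: v_p(xy) = v_p(x) + v_p(y) = 0 + 3 = 3. (Direct check: xy = 2469240 = 19^3 · (360).)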